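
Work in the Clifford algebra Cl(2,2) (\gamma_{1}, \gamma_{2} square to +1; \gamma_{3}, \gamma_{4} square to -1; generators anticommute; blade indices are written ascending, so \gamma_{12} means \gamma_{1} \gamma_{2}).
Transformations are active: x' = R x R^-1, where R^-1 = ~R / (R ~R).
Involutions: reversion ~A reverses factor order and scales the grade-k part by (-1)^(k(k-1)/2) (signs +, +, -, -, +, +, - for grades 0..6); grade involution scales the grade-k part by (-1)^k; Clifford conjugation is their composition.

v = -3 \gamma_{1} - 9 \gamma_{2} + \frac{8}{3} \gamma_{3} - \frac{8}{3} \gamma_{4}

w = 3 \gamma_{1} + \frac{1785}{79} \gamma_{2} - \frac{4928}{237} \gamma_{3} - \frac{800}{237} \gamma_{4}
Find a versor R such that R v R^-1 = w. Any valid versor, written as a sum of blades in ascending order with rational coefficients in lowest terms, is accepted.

Why this works: both vectors square to \frac{682}{9}, so q(v) = q(w) and R = v + w = \frac{1074}{79} \gamma_{2} - \frac{1432}{79} \gamma_{3} - \frac{1432}{237} \gamma_{4} carries v to w — its own direction survives, the complement (v - w)/2 flips.
Answer: \frac{1074}{79} \gamma_{2} - \frac{1432}{79} \gamma_{3} - \frac{1432}{237} \gamma_{4}


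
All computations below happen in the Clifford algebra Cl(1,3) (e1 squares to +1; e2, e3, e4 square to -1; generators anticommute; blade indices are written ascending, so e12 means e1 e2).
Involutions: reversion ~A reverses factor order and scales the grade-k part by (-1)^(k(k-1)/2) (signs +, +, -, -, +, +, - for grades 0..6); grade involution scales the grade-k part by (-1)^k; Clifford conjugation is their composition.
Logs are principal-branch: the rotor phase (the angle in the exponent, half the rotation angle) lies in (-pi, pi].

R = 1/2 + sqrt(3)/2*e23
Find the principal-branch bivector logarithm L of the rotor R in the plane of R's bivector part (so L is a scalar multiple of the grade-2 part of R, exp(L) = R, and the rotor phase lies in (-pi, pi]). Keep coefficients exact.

The scalar part of R is 1/2, so the principal-branch rotor phase is pinned; divide the bivector part by its sine to get the unit plane — L is the phase times that plane.
Concretely: cos(phase) = 1/2 gives phase = ±pi/3, and since phase/sin(phase) is even the sign is immaterial: L = (phase/sin(phase)) * <R>_2 = (2*sqrt(3)*pi/9) * <R>_2.
Answer: pi/3*e23


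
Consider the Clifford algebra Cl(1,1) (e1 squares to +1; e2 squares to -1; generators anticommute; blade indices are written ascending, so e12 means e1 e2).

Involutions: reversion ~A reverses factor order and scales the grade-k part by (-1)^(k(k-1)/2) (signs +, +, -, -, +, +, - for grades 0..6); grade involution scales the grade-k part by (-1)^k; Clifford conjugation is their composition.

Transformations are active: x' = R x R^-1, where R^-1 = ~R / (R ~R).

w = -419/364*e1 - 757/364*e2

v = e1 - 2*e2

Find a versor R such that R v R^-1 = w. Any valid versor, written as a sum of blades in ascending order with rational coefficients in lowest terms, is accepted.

The midline construction: v and w both square to -3, so reflecting in their sum -55/364*e1 - 1485/364*e2 exchanges them.
Answer: -55/364*e1 - 1485/364*e2


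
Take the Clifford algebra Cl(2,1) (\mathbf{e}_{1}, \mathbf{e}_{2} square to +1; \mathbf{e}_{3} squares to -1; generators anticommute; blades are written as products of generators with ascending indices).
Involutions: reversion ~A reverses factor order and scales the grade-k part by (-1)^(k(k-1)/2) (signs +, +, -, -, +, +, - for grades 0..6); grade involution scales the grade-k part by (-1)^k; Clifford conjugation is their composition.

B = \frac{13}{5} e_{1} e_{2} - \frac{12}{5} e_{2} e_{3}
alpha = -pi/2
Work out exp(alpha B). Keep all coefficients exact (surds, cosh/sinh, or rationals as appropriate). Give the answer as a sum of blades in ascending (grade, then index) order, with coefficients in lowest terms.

B^2 term by term: the squares give (\frac{13}{5})^2*(e_{1} e_{2})^2 + (-\frac{12}{5})^2*(e_{2} e_{3})^2 = \frac{169}{25}*(-1) + \frac{144}{25}*(+1) = -1 (each basis 2-blade squares to minus the product of its generators' squares); cross terms between blades sharing an index anticommute and cancel. So B^2 = -1.
B^2 = -1 — circular case — the even/odd split gives cos and sin: l = 1, alpha*l = - \frac{\pi}{2}, so exp(alpha B) = cos(- \frac{\pi}{2}) + (sin(- \frac{\pi}{2})/1)*B = 0 + (-1)*B.
Answer: - \frac{13}{5} e_{1} e_{2} + \frac{12}{5} e_{2} e_{3}


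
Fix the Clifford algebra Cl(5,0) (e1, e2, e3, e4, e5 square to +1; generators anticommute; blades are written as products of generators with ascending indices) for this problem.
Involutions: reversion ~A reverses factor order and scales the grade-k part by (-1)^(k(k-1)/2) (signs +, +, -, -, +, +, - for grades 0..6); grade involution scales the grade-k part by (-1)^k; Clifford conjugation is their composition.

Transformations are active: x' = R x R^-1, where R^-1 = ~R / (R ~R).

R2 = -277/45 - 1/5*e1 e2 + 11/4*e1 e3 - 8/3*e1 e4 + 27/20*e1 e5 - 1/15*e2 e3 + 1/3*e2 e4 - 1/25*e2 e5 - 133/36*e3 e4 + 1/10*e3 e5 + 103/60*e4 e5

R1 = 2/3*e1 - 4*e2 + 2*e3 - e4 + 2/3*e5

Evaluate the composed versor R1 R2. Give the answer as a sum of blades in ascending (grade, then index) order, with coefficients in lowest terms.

Distribute over the terms of R1 (each basis-blade product reordered to ascending indices, repeated generators contracted through their squares):
(2/3*e1) R2 = -554/135*e1 - 2/15*e2 + 11/6*e3 - 16/9*e4 + 9/10*e5 - 2/45*e1 e2 e3 + 2/9*e1 e2 e4 - 2/75*e1 e2 e5 - 133/54*e1 e3 e4 + 1/15*e1 e3 e5 + 103/90*e1 e4 e5
(-4*e2) R2 = -4/5*e1 + 1108/45*e2 + 4/15*e3 - 4/3*e4 + 4/25*e5 + 11*e1 e2 e3 - 32/3*e1 e2 e4 + 27/5*e1 e2 e5 + 133/9*e2 e3 e4 - 2/5*e2 e3 e5 - 103/15*e2 e4 e5
(2*e3) R2 = -11/2*e1 + 2/15*e2 - 554/45*e3 - 133/18*e4 + 1/5*e5 - 2/5*e1 e2 e3 + 16/3*e1 e3 e4 - 27/10*e1 e3 e5 - 2/3*e2 e3 e4 + 2/25*e2 e3 e5 + 103/30*e3 e4 e5
(-e4) R2 = -8/3*e1 + 1/3*e2 - 133/36*e3 + 277/45*e4 - 103/60*e5 + 1/5*e1 e2 e4 - 11/4*e1 e3 e4 + 27/20*e1 e4 e5 + 1/15*e2 e3 e4 - 1/25*e2 e4 e5 + 1/10*e3 e4 e5
(2/3*e5) R2 = -9/10*e1 + 2/75*e2 - 1/15*e3 - 103/90*e4 - 554/135*e5 - 2/15*e1 e2 e5 + 11/6*e1 e3 e5 - 16/9*e1 e4 e5 - 2/45*e2 e3 e5 + 2/9*e2 e4 e5 - 133/54*e3 e4 e5
Summing the partial products and collecting blades:
Answer: -1886/135*e1 + 5621/225*e2 - 503/36*e3 - 247/45*e4 - 12313/2700*e5 + 95/9*e1 e2 e3 - 461/45*e1 e2 e4 + 131/25*e1 e2 e5 + 13/108*e1 e3 e4 - 4/5*e1 e3 e5 + 43/60*e1 e4 e5 + 638/45*e2 e3 e4 - 82/225*e2 e3 e5 - 1504/225*e2 e4 e5 + 289/270*e3 e4 e5


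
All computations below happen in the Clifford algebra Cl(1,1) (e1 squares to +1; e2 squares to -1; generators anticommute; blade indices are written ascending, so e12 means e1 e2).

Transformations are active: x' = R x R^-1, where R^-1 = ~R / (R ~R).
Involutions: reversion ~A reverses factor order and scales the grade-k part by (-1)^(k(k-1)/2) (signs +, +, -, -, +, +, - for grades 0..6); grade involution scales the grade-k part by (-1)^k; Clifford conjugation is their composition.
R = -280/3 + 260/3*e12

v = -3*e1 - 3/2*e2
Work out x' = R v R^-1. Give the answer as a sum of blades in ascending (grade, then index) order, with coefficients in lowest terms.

~R = -280/3 - 260/3*e12, and R ~R = 1200, so R^-1 = ~R / (1200).
R v = 410*e1 + 400*e2
Answer: -547/9*e1 - 1093/18*e2


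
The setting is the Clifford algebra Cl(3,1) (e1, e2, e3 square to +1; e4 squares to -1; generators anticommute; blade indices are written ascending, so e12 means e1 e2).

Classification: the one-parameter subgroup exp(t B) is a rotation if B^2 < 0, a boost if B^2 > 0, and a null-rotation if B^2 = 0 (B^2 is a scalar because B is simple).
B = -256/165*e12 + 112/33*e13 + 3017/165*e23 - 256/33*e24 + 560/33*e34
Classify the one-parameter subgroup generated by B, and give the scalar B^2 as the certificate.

B^2 term by term: the squares give (-256/165)^2*(e12)^2 + (112/33)^2*(e13)^2 + (3017/165)^2*(e23)^2 + (-256/33)^2*(e24)^2 + (560/33)^2*(e34)^2 = 65536/27225*(-1) + 12544/1089*(-1) + 9102289/27225*(-1) + 65536/1089*(+1) + 313600/1089*(+1) = -1/9 (each basis 2-blade squares to minus the product of its generators' squares); cross terms between blades sharing an index anticommute and cancel; the commuting (index-disjoint) pairs give grade-4 terms 2*c*c'*(blade product), which cancel blade by blade — e1234: -57344/1089 + 57344/1089 = 0 — confirming B is simple. So B^2 = -1/9.
Answer: rotation, certificate B^2 = -1/9. The invariant at work: B^2 = -1/9 is unchanged by conjugation, hence its sign classifies the subgroup whatever basis B is written in.


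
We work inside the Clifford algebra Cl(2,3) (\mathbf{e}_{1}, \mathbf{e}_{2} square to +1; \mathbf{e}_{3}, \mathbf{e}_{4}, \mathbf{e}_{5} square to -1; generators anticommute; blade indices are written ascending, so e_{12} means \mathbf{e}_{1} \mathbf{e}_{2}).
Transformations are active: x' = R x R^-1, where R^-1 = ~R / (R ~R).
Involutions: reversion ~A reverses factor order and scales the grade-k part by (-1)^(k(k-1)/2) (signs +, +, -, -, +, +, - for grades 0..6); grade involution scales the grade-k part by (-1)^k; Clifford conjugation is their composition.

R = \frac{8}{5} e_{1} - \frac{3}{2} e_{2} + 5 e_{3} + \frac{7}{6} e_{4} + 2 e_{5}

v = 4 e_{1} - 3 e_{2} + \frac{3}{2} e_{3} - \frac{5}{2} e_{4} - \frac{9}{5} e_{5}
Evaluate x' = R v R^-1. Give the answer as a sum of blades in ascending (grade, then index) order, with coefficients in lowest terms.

~R = \frac{8}{5} e_{1} - \frac{3}{2} e_{2} + 5 e_{3} + \frac{7}{6} e_{4} + 2 e_{5}, and R ~R = -\frac{5749}{225}, so R^-1 = ~R / (-\frac{5749}{225}).
R v = \frac{119}{12} + \frac{6}{5} e_{12} - \frac{88}{5} e_{13} - \frac{26}{3} e_{14} - \frac{272}{25} e_{15} + \frac{51}{4} e_{23} + \frac{29}{4} e_{24} + \frac{87}{10} e_{25} - \frac{57}{4} e_{34} - 12 e_{35} + \frac{29}{10} e_{45}
Answer: -\frac{30136}{5749} e_{1} + \frac{95763}{22996} e_{2} - \frac{30936}{5749} e_{3} + \frac{36665}{22996} e_{4} + \frac{7116}{28745} e_{5}


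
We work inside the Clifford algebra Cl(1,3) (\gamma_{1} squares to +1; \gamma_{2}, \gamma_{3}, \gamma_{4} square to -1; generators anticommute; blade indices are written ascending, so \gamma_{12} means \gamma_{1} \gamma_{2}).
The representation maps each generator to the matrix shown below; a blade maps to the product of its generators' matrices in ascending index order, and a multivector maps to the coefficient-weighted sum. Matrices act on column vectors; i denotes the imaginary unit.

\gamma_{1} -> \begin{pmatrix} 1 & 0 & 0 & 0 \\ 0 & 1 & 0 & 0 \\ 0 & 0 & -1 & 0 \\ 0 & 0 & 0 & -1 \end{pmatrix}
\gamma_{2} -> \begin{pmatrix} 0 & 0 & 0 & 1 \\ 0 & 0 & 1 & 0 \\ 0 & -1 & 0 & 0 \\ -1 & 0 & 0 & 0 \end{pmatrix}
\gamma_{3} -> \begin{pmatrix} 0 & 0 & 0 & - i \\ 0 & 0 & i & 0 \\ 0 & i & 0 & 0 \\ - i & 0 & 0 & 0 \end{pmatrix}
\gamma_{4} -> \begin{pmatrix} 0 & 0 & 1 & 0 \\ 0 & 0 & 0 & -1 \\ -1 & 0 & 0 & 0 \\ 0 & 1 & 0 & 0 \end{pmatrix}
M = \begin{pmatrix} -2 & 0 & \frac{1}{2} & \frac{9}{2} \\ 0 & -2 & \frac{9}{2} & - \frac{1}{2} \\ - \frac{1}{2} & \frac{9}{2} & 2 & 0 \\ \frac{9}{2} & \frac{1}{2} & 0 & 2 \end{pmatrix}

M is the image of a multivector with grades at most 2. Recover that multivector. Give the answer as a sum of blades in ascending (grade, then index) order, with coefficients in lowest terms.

Method: the blade images are trace-orthogonal — tr(rho(e_A) rho(e_B)^-1) = 4 if A = B and 0 otherwise — and rho(e_A)^-1 = (e_A)^2 * rho(e_A) with (e_A)^2 = +1 or -1, so the coefficient of e_A in the preimage is (e_A)^2 * tr(M rho(e_A))/4.
Nonzero projections over blades of grade <= 2: \gamma_{1}: (\gamma_{1})^2 = +1, tr(M rho(\gamma_{1})) = -8, coefficient -2; \gamma_{4}: (\gamma_{4})^2 = -1, tr(M rho(\gamma_{4})) = -2, coefficient \frac{1}{2}; \gamma_{12}: (\gamma_{12})^2 = +1, tr(M rho(\gamma_{12})) = 18, coefficient \frac{9}{2}. Every other blade of grade <= 2 projects to 0.
Answer: -2 \gamma_{1} + \frac{1}{2} \gamma_{4} + \frac{9}{2} \gamma_{12}


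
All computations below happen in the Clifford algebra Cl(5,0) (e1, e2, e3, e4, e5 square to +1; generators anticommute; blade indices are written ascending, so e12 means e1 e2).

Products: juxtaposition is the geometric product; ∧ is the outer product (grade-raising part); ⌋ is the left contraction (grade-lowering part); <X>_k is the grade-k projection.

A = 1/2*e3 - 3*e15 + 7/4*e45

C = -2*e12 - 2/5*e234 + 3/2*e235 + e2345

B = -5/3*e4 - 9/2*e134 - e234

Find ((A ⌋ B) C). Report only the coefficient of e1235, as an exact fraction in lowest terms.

step 1: 9/4*e14 + 1/2*e24
step 2: -1/5*e3 + e14 - 9/2*e24 + 1/2*e35 - 9/10*e123 + 3/4*e345 + 9/4*e1235 + 27/8*e12345
Answer: 9/4


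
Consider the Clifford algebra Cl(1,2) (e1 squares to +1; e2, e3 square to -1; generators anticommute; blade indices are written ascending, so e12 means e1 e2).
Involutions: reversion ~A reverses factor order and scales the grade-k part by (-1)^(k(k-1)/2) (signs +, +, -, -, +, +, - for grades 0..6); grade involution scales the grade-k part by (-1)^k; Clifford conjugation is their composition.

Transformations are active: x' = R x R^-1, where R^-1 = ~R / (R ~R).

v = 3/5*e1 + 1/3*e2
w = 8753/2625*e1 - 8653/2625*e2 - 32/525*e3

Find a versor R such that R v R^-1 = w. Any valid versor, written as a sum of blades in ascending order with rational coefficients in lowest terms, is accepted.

R = v + w = 10328/2625*e1 - 7778/2625*e2 - 32/525*e3 works: the equal norms (56/225) guarantee its sandwich swaps v into w.
Answer: 10328/2625*e1 - 7778/2625*e2 - 32/525*e3


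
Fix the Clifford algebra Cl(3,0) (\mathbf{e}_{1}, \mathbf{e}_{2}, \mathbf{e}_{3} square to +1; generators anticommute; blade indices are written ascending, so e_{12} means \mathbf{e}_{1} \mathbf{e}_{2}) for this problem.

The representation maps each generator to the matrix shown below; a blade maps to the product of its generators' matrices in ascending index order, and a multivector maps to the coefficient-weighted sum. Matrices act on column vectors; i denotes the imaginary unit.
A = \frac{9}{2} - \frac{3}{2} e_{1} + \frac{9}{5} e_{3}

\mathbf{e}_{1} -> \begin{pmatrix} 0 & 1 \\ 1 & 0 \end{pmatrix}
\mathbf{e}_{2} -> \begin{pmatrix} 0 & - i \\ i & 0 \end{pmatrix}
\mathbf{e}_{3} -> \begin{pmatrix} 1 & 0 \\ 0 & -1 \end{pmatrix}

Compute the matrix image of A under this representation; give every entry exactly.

M = (\frac{9}{2})*1 + (-\frac{3}{2})*rho(e_{1}) + (\frac{9}{5})*rho(e_{3}), summed entrywise (1 is the identity matrix):
Answer: \begin{pmatrix} \frac{63}{10} & - \frac{3}{2} \\ - \frac{3}{2} & \frac{27}{10} \end{pmatrix}


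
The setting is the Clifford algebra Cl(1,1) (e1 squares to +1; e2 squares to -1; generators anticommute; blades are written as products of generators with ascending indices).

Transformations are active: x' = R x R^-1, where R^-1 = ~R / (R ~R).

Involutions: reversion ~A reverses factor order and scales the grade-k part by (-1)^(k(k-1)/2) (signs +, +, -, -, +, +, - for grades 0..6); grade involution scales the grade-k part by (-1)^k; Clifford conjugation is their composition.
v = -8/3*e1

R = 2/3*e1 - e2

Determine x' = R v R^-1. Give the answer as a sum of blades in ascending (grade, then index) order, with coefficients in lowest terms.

~R = 2/3*e1 - e2, and R ~R = -5/9, so R^-1 = ~R / (-5/9).
R v = -16/9 - 8/3*e1 e2
Answer: 104/15*e1 - 32/5*e2


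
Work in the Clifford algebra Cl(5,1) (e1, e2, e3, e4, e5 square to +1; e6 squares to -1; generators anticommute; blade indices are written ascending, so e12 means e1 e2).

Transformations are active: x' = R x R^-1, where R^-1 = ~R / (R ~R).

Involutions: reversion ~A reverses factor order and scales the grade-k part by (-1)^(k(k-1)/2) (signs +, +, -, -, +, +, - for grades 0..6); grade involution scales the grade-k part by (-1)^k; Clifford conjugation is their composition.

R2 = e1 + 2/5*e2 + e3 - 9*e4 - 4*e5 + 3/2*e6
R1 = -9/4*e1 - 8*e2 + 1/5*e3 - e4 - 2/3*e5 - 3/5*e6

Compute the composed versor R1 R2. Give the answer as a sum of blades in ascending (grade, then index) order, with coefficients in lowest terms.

Distribute over the terms of R1 (each basis-blade product reordered to ascending indices, repeated generators contracted through their squares):
(-9/4*e1) R2 = -9/4 - 9/10*e12 - 9/4*e13 + 81/4*e14 + 9*e15 - 27/8*e16
(-8*e2) R2 = -16/5 + 8*e12 - 8*e23 + 72*e24 + 32*e25 - 12*e26
(1/5*e3) R2 = 1/5 - 1/5*e13 - 2/25*e23 - 9/5*e34 - 4/5*e35 + 3/10*e36
(-e4) R2 = 9 + e14 + 2/5*e24 + e34 + 4*e45 - 3/2*e46
(-2/3*e5) R2 = 8/3 + 2/3*e15 + 4/15*e25 + 2/3*e35 - 6*e45 - e56
(-3/5*e6) R2 = 9/10 + 3/5*e16 + 6/25*e26 + 3/5*e36 - 27/5*e46 - 12/5*e56
Summing the partial products and collecting blades:
Answer: 439/60 + 71/10*e12 - 49/20*e13 + 85/4*e14 + 29/3*e15 - 111/40*e16 - 202/25*e23 + 362/5*e24 + 484/15*e25 - 294/25*e26 - 4/5*e34 - 2/15*e35 + 9/10*e36 - 2*e45 - 69/10*e46 - 17/5*e56


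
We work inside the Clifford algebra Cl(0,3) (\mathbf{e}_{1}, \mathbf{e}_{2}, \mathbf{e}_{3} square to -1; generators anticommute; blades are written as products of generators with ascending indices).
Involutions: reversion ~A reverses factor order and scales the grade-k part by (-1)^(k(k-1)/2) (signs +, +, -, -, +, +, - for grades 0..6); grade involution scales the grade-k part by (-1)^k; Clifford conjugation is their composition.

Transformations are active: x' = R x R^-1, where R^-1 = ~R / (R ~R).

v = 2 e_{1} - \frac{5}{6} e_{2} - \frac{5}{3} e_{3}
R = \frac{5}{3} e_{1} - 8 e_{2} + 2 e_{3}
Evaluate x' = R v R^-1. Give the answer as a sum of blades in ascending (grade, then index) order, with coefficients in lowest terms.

~R = \frac{5}{3} e_{1} - 8 e_{2} + 2 e_{3}, and R ~R = -\frac{637}{9}, so R^-1 = ~R / (-\frac{637}{9}).
R v = -\frac{20}{3} + \frac{263}{18} e_{1} e_{2} - \frac{61}{9} e_{1} e_{3} + 15 e_{2} e_{3}
Answer: -\frac{1074}{637} e_{1} - \frac{2575}{3822} e_{2} + \frac{3905}{1911} e_{3}


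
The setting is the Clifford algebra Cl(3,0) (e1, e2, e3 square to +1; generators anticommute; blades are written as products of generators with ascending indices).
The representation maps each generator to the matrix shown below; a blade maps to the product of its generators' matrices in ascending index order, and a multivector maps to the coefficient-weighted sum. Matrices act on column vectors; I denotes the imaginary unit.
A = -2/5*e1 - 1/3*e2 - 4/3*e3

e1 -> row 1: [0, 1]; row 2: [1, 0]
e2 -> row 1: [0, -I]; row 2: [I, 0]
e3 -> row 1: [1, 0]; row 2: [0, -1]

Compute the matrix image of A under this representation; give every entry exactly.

M = (-2/5)*rho(e1) + (-1/3)*rho(e2) + (-4/3)*rho(e3), summed entrywise:
Answer: row 1: [-4/3, -2/5 + I/3]; row 2: [-2/5 - I/3, 4/3]


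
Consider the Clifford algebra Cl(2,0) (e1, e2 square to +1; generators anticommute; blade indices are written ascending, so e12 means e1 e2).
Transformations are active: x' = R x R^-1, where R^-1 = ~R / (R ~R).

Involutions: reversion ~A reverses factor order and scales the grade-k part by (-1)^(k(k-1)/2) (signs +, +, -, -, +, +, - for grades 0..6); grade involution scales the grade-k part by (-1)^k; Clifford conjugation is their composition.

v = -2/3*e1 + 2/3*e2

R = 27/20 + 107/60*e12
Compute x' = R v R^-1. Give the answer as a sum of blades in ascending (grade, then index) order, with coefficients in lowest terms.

~R = 27/20 - 107/60*e12, and R ~R = 1801/360, so R^-1 = ~R / (1801/360).
R v = 13/45*e1 + 94/45*e2
Answer: 22222/27015*e1 + 12446/27015*e2


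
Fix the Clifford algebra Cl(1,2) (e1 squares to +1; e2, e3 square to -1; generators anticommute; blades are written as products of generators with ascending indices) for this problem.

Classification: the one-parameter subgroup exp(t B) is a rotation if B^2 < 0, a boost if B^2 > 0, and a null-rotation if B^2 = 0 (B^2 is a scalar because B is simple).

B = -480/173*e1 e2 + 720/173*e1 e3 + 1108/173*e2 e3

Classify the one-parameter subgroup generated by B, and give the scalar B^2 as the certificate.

B^2 term by term: the squares give (-480/173)^2*(e1 e2)^2 + (720/173)^2*(e1 e3)^2 + (1108/173)^2*(e2 e3)^2 = 230400/29929*(+1) + 518400/29929*(+1) + 1227664/29929*(-1) = -16 (each basis 2-blade squares to minus the product of its generators' squares); cross terms between blades sharing an index anticommute and cancel. So B^2 = -16.
Answer: rotation, certificate B^2 = -16. Check the certificate: B^2 = -16, and that sign is decisive whatever form B takes.


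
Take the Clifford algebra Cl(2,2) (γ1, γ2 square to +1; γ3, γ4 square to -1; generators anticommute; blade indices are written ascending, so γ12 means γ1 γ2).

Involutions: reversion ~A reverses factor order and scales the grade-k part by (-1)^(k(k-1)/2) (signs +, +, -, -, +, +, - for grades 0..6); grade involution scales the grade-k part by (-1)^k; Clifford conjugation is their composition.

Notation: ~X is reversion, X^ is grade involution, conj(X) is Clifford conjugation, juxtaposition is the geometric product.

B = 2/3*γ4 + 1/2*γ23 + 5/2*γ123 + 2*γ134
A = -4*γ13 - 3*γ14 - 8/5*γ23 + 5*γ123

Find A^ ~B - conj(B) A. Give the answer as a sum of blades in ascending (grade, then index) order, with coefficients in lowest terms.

first term: 133/10 + 17/2*γ1 - 10*γ2 - 6*γ3 + 8*γ4 + 2*γ12 - 10*γ24 - 16/5*γ124 - 8/3*γ134 - 257/30*γ234 - 11/6*γ1234
second term: 133/10 - 9/2*γ1 + 10*γ2 + 6*γ3 - 8*γ4 - 2*γ12 + 10*γ24 - 16/5*γ124 + 8/3*γ134 - 193/30*γ234 + 29/6*γ1234
Answer: 13*γ1 - 20*γ2 - 12*γ3 + 16*γ4 + 4*γ12 - 20*γ24 - 16/3*γ134 - 32/15*γ234 - 20/3*γ1234


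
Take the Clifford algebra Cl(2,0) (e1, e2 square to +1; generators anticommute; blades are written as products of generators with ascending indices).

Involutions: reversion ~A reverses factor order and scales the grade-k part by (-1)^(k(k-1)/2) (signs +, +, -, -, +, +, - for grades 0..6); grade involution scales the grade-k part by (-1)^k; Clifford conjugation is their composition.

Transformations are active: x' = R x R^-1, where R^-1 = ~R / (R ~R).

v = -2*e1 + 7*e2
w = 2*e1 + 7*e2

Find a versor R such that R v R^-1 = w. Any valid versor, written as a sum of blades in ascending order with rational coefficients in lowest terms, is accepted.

The midline construction: v and w both square to 53, so reflecting in their sum 14*e2 exchanges them.
Answer: 14*e2


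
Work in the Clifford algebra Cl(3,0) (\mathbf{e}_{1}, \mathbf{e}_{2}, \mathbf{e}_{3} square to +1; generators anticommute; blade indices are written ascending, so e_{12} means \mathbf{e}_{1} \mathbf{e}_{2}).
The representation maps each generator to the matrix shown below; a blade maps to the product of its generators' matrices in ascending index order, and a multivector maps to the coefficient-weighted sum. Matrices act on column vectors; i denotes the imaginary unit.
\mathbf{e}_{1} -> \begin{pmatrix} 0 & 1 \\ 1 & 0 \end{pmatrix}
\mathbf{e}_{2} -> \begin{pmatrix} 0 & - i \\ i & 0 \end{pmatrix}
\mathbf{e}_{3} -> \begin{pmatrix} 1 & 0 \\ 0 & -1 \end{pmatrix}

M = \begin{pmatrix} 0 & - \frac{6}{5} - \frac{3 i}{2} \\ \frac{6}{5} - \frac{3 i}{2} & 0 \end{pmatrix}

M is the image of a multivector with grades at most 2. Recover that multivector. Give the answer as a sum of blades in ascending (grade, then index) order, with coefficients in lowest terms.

Method: 1, rho(e_{1}), rho(e_{2}), rho(e_{3}) form a trace-orthogonal basis of the 2x2 complex matrices (tr(X Y) = 2 if X = Y, else 0), so M = m0*1 + m1*rho(e_{1}) + m2*rho(e_{2}) + m3*rho(e_{3}) with m0 = tr(M)/2 = 0, m1 = tr(M rho(e_{1}))/2 = - \frac{3 i}{2}, m2 = tr(M rho(e_{2}))/2 = - \frac{6 i}{5}, m3 = tr(M rho(e_{3}))/2 = 0.
Multiplying table entries, the bivector images are rho(e_{12}) = i*rho(e_{3}), rho(e_{13}) = -i*rho(e_{2}), rho(e_{23}) = i*rho(e_{1}); with real blade coefficients the real parts of m0..m3 are the coefficients of 1, e_{1}, e_{2}, e_{3} and the imaginary parts give the bivectors (e_{23}: Im m1, e_{13}: -Im m2, e_{12}: Im m3).
Answer: \frac{6}{5} e_{13} - \frac{3}{2} e_{23}


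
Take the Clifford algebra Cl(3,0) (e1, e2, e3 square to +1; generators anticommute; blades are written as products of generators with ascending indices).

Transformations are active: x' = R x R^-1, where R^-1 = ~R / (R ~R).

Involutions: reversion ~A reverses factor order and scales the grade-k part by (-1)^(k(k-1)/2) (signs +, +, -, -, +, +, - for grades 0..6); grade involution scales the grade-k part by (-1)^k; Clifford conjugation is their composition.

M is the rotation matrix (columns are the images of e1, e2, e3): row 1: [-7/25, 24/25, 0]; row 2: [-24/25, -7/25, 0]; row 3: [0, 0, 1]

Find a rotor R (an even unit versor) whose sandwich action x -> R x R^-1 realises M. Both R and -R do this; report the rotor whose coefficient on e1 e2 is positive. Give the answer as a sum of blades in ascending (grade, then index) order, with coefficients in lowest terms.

Method: write R = a + b12*e1 e2 + b13*e1 e3 + b23*e2 e3 with a^2 + b12^2 + b13^2 + b23^2 = 1 (so R^-1 = ~R). Expanding the columns R e_j ~R gives tr M = 4a^2 - 1 and, from the antisymmetric part, M21 - M12 = -4a*b12, M13 - M31 = 4a*b13, M32 - M23 = -4a*b23.
Here tr M = 11/25, so a^2 = (1 + tr M)/4 = 9/25 and a = ±3/5. Taking a = 3/5: M21 - M12 = -48/25, M13 - M31 = 0, M32 - M23 = 0, giving b12 = 4/5, b13 = 0, b23 = 0, i.e. R = 3/5 + 4/5*e1 e2.
Its e1 e2 coefficient is already positive.
Answer: 3/5 + 4/5*e1 e2. Recall the cover is two-to-one: with M of trace 11/25, both preimages act alike, and the stated e1 e2 sign chooses the sheet.


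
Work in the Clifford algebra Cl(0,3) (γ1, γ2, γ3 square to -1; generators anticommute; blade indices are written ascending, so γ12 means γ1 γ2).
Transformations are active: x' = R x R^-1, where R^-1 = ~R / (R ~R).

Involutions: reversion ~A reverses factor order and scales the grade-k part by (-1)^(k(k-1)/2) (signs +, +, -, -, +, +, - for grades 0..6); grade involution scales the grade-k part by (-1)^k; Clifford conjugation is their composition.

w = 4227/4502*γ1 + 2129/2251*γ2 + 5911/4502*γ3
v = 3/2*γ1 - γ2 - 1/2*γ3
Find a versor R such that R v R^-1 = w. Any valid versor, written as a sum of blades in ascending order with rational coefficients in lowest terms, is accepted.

Why this works: both vectors square to -7/2, so q(v) = q(w) and R = v + w = 5490/2251*γ1 - 122/2251*γ2 + 1830/2251*γ3 carries v to w — its own direction survives, the complement (v - w)/2 flips.
Answer: 5490/2251*γ1 - 122/2251*γ2 + 1830/2251*γ3


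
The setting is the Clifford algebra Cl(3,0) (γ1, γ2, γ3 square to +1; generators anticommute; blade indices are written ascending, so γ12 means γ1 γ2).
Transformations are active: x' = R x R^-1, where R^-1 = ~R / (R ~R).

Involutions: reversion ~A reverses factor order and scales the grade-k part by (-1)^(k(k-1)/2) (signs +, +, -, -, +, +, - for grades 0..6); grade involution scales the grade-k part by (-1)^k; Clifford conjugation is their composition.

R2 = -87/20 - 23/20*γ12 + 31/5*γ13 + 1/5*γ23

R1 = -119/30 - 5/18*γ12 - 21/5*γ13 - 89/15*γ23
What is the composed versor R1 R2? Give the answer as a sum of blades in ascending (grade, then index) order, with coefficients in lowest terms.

Distribute over the terms of R1 (each basis-blade product reordered to ascending indices, repeated generators contracted through their squares):
(-119/30) R2 = 3451/200 + 2737/600*γ12 - 3689/150*γ13 - 119/150*γ23
(-5/18*γ12) R2 = -23/72 + 29/24*γ12 - 1/18*γ13 + 31/18*γ23
(-21/5*γ13) R2 = 651/25 + 21/25*γ12 + 1827/100*γ13 + 483/100*γ23
(-89/15*γ23) R2 = 89/75 - 2759/75*γ12 - 2047/300*γ13 + 2581/100*γ23
Summing the partial products and collecting blades:
Answer: 19873/450 - 9053/300*γ12 - 5941/450*γ13 + 7103/225*γ23


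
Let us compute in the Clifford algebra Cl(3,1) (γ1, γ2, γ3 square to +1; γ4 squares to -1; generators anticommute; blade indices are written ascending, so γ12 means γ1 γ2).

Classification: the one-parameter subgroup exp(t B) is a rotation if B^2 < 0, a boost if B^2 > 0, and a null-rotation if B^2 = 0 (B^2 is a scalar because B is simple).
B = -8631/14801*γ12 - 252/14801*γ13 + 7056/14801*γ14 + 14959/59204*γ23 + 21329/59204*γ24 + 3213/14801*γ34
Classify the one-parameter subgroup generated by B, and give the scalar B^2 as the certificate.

B^2 term by term: the squares give (-8631/14801)^2*(γ12)^2 + (-252/14801)^2*(γ13)^2 + (7056/14801)^2*(γ14)^2 + (14959/59204)^2*(γ23)^2 + (21329/59204)^2*(γ24)^2 + (3213/14801)^2*(γ34)^2 = 74494161/219069601*(-1) + 63504/219069601*(-1) + 49787136/219069601*(+1) + 223771681/3505113616*(-1) + 454926241/3505113616*(+1) + 10323369/219069601*(+1) = 0 (each basis 2-blade squares to minus the product of its generators' squares); cross terms between blades sharing an index anticommute and cancel; the commuting (index-disjoint) pairs give grade-4 terms 2*c*c'*(blade product), which cancel blade by blade — γ1234: -55462806/219069601 + 2687454/219069601 + 52775352/219069601 = 0 — confirming B is simple. So B^2 = 0.
Answer: null-rotation, certificate B^2 = 0. Note: conjugating B changes its blade decomposition but never the scalar B^2 = 0, whose sign settles the classification.


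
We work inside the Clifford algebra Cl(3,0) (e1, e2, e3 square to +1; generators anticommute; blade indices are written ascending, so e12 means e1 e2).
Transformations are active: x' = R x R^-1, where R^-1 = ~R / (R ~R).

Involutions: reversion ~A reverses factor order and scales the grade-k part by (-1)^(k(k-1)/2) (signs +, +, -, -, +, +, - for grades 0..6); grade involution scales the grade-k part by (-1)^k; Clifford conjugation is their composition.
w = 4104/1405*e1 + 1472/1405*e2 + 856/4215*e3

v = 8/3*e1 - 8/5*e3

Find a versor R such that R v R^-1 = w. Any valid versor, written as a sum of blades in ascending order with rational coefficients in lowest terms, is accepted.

The midline construction: v and w both square to 2176/225, so reflecting in their sum 23552/4215*e1 + 1472/1405*e2 - 5888/4215*e3 exchanges them.
Answer: 23552/4215*e1 + 1472/1405*e2 - 5888/4215*e3


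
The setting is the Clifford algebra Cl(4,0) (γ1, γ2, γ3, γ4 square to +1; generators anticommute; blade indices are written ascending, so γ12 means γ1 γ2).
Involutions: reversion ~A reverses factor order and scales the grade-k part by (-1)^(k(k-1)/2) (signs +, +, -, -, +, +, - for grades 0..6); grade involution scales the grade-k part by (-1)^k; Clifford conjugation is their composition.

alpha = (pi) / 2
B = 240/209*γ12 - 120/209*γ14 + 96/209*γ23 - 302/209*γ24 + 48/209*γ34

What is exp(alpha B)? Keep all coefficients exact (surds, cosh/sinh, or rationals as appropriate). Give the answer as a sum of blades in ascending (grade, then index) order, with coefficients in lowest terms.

B^2 term by term: the squares give (240/209)^2*(γ12)^2 + (-120/209)^2*(γ14)^2 + (96/209)^2*(γ23)^2 + (-302/209)^2*(γ24)^2 + (48/209)^2*(γ34)^2 = 57600/43681*(-1) + 14400/43681*(-1) + 9216/43681*(-1) + 91204/43681*(-1) + 2304/43681*(-1) = -4 (each basis 2-blade squares to minus the product of its generators' squares); cross terms between blades sharing an index anticommute and cancel; the commuting (index-disjoint) pairs give grade-4 terms 2*c*c'*(blade product), which cancel blade by blade — γ1234: 23040/43681 - 23040/43681 = 0 — confirming B is simple. So B^2 = -4.
B^2 = -4 — the series telescopes trigonometrically here: l = 2, alpha*l = pi, so exp(alpha B) = cos(pi) + (sin(pi)/2)*B = -1 + (0)*B.
Answer: -1


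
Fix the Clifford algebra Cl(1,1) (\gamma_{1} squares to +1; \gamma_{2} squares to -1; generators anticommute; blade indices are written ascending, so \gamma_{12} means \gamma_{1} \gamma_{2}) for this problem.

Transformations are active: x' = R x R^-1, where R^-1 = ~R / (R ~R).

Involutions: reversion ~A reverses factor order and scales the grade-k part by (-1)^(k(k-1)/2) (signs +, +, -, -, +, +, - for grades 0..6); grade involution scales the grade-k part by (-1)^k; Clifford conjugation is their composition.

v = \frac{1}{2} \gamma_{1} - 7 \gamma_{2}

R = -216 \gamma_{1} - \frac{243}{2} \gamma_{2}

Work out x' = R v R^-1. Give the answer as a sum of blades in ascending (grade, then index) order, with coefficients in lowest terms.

~R = -216 \gamma_{1} - \frac{243}{2} \gamma_{2}, and R ~R = \frac{127575}{4}, so R^-1 = ~R / (\frac{127575}{4}).
R v = -\frac{1917}{2} + \frac{6291}{4} \gamma_{12}
Answer: \frac{4369}{350} \gamma_{1} + \frac{2503}{175} \gamma_{2}


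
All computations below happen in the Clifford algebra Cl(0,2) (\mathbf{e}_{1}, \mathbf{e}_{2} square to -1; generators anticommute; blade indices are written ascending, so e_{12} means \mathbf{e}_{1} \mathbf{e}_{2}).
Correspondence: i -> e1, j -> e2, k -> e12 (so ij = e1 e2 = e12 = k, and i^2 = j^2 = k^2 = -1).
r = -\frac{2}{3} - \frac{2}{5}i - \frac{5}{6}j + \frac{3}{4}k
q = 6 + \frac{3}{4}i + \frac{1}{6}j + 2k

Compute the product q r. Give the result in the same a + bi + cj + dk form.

In blades: q = 6 + \frac{3}{4} e_{1} + \frac{1}{6} e_{2} + 2 e_{12}, r = -\frac{2}{3} - \frac{2}{5} e_{1} - \frac{5}{6} e_{2} + \frac{3}{4} e_{12}.
Distribute q over r term by term (generator squares from the signature, products reordered to ascending indices): (6)*r = -4 - \frac{12}{5} e_{1} - 5 e_{2} + \frac{9}{2} e_{12}; (\frac{3}{4} e_{1})*r = \frac{3}{10} - \frac{1}{2} e_{1} - \frac{9}{16} e_{2} - \frac{5}{8} e_{12}; (\frac{1}{6} e_{2})*r = \frac{5}{36} + \frac{1}{8} e_{1} - \frac{1}{9} e_{2} + \frac{1}{15} e_{12}; (2 e_{12})*r = -\frac{3}{2} + \frac{5}{3} e_{1} - \frac{4}{5} e_{2} - \frac{4}{3} e_{12}.
Sum: -\frac{911}{180} - \frac{133}{120} e_{1} - \frac{4661}{720} e_{2} + \frac{313}{120} e_{12}; translating back through the correspondence:
Answer: -\frac{911}{180} - \frac{133}{120}i - \frac{4661}{720}j + \frac{313}{120}k


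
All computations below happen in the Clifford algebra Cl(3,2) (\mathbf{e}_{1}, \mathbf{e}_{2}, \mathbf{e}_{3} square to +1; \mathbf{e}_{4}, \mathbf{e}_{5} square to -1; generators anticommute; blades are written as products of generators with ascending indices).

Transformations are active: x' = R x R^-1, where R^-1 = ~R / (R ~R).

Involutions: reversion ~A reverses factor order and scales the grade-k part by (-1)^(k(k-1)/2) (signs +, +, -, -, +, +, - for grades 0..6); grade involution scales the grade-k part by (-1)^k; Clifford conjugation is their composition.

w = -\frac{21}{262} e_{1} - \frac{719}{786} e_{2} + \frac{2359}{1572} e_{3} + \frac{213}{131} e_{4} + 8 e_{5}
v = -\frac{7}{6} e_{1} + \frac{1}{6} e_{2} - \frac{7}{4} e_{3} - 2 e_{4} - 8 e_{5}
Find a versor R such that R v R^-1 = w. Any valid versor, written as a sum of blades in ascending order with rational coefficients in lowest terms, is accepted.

Construction: equal norms (both -\frac{9151}{144}) license R = v + w = -\frac{490}{393} e_{1} - \frac{98}{131} e_{2} - \frac{98}{393} e_{3} - \frac{49}{131} e_{4} — nothing changes along that direction, while (v - w)/2 changes sign, so v maps onto w.
Answer: -\frac{490}{393} e_{1} - \frac{98}{131} e_{2} - \frac{98}{393} e_{3} - \frac{49}{131} e_{4}


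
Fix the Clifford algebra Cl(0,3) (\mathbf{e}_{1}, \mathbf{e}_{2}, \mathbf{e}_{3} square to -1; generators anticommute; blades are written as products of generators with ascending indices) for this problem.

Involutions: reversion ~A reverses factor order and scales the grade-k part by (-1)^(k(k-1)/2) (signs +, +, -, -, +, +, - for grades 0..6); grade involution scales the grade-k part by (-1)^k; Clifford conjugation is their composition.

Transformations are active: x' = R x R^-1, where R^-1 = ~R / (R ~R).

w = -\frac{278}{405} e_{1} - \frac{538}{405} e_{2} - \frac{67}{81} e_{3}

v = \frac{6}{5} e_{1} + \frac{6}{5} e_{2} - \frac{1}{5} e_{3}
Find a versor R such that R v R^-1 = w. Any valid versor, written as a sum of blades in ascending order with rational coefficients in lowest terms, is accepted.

Take R = v + w = \frac{208}{405} e_{1} - \frac{52}{405} e_{2} - \frac{416}{405} e_{3}. Because q(v) = q(w) = -\frac{73}{25}, conjugation by R sends v exactly to w.
Answer: \frac{208}{405} e_{1} - \frac{52}{405} e_{2} - \frac{416}{405} e_{3}


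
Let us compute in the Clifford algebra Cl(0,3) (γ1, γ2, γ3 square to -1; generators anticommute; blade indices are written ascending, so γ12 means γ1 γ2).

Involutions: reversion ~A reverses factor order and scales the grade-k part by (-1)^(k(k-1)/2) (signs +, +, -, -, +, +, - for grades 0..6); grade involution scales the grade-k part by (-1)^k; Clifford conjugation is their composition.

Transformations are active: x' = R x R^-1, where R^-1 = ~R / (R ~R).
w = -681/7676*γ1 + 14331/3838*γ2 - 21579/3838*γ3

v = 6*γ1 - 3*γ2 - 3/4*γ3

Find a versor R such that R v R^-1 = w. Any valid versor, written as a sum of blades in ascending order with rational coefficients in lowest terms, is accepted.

Since q(v) = q(w) = -729/16, the sum R = v + w = 45375/7676*γ1 + 2817/3838*γ2 - 48915/7676*γ3 does the job whenever invertible.
Answer: 45375/7676*γ1 + 2817/3838*γ2 - 48915/7676*γ3


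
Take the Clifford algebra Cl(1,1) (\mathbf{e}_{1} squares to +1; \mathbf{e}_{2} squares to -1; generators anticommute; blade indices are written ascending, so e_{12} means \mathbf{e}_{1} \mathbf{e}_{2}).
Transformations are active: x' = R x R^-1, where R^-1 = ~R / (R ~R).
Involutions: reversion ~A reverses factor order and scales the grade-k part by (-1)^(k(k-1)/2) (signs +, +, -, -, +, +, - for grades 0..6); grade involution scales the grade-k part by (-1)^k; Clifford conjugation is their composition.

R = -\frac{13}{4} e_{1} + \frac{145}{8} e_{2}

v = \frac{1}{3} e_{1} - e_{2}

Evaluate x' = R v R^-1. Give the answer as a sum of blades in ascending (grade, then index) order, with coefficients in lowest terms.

~R = -\frac{13}{4} e_{1} + \frac{145}{8} e_{2}, and R ~R = -\frac{20349}{64}, so R^-1 = ~R / (-\frac{20349}{64}).
R v = \frac{409}{24} - \frac{67}{24} e_{12}
Answer: \frac{919}{61047} e_{1} - \frac{57563}{61047} e_{2}


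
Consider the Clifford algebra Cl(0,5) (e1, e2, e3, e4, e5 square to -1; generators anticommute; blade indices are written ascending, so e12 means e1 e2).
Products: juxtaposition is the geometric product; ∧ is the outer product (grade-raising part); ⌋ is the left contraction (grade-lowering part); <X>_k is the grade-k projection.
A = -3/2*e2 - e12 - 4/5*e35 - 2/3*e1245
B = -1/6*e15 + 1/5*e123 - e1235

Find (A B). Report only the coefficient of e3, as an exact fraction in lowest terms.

step 1: 1/5*e3 - 4/5*e12 - 13/30*e13 - 1/9*e24 + 1/6*e25 + 2/3*e34 - e35 - 41/100*e125 + 3/2*e135 + 2/15*e345
Answer: 1/5


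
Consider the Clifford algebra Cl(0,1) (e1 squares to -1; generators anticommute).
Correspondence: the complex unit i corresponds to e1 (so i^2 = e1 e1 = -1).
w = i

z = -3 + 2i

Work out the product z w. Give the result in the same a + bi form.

In blades: z = -3 + 2*e1, w = e1.
Distribute z over w term by term (generator squares from the signature, products reordered to ascending indices): (-3)*w = -3*e1; (2*e1)*w = -2.
Sum: -2 - 3*e1; translating back through the correspondence:
Answer: -2 - 3i


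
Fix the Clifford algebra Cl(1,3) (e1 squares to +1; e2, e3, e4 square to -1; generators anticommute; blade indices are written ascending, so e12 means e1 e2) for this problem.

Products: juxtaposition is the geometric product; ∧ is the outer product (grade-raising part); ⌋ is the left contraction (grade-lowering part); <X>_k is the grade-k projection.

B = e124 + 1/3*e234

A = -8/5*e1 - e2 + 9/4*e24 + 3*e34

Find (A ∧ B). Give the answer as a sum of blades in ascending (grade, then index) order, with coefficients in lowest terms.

step 1: -8/15*e1234
Answer: -8/15*e1234


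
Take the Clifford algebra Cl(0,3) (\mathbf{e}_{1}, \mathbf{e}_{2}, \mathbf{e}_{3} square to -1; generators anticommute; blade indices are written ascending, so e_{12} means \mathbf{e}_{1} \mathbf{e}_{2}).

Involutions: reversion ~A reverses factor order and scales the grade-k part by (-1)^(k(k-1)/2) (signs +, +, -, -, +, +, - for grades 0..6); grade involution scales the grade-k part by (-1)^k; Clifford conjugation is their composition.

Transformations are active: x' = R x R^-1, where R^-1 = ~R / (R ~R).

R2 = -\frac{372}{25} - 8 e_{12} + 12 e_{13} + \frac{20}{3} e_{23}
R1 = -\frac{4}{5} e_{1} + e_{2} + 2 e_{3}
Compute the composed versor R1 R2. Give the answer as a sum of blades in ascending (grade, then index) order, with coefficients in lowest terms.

Distribute over the terms of R1 (each basis-blade product reordered to ascending indices, repeated generators contracted through their squares):
(-\frac{4}{5} e_{1}) R2 = \frac{1488}{125} e_{1} - \frac{32}{5} e_{2} + \frac{48}{5} e_{3} - \frac{16}{3} e_{123}
(e_{2}) R2 = -8 e_{1} - \frac{372}{25} e_{2} - \frac{20}{3} e_{3} - 12 e_{123}
(2 e_{3}) R2 = 24 e_{1} + \frac{40}{3} e_{2} - \frac{744}{25} e_{3} - 16 e_{123}
Summing the partial products and collecting blades:
Answer: \frac{3488}{125} e_{1} - \frac{596}{75} e_{2} - \frac{2012}{75} e_{3} - \frac{100}{3} e_{123}
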